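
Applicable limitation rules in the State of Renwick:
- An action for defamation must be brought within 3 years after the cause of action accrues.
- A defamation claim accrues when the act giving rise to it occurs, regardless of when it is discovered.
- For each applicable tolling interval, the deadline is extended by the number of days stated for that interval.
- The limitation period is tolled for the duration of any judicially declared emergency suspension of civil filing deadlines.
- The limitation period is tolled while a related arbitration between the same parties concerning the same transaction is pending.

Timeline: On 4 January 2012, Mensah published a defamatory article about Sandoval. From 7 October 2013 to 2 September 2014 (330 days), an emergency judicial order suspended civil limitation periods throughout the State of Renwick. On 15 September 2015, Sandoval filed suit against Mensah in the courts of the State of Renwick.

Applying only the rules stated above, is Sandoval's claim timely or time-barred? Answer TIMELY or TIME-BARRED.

The limitation period began to run on 4 January 2012.
The untolled deadline — 3 years after 4 January 2012 — is 4 January 2015.
The emergency suspension of filing deadlines from 7 October 2013 to 2 September 2014 tolled the period for 330 days, extending the deadline to 30 November 2015.
The 15 September 2015 filing precedes the 30 November 2015 deadline; the claim is timely.

TIMELY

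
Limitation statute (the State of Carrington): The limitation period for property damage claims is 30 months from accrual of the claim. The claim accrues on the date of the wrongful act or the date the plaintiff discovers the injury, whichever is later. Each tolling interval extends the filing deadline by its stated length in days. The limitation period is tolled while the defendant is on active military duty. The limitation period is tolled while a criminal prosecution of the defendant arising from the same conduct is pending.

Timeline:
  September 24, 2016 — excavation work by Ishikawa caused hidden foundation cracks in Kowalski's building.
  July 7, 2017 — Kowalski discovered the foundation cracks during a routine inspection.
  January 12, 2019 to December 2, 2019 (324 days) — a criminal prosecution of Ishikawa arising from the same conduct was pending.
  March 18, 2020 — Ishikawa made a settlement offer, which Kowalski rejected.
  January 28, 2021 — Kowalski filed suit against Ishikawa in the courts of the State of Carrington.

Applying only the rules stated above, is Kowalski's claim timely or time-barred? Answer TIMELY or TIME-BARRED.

TIME-BARRED

The claim accrued on July 7, 2017 — the later of the September 24, 2016 act and the July 7, 2017 discovery.
Adding the 30 months base period to July 7, 2017 gives a deadline of January 7, 2020, before any tolling.
Because the pending criminal prosecution ran from January 12, 2019 to December 2, 2019, the deadline is extended by 324 days to November 26, 2020.
The other events in the timeline have no effect on the limitation period under the stated rules.
Kowalski filed on January 28, 2021, after the November 26, 2020 deadline, so the action is time-barred.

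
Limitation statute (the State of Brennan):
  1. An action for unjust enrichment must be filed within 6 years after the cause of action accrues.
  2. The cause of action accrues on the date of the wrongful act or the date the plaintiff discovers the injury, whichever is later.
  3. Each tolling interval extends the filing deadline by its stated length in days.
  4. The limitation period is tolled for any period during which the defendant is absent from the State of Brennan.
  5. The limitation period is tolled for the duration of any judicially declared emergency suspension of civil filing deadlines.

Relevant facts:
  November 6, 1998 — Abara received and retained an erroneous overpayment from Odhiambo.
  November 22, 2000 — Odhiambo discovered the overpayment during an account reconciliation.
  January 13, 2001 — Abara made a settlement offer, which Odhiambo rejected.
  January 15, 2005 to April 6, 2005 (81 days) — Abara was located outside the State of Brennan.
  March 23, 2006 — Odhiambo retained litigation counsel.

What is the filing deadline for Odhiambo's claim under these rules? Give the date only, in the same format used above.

Taking the later of the act (November 6, 1998) and discovery (November 22, 2000), the claim accrued on November 22, 2000.
Adding the 6 years base period to November 22, 2000 gives a deadline of November 22, 2006, before any tolling.
Because the defendant's absence from the jurisdiction ran from January 15, 2005 to April 6, 2005, the deadline is extended by 81 days to February 11, 2007.
Nothing else in the chronology tolls or restarts the period.

February 11, 2007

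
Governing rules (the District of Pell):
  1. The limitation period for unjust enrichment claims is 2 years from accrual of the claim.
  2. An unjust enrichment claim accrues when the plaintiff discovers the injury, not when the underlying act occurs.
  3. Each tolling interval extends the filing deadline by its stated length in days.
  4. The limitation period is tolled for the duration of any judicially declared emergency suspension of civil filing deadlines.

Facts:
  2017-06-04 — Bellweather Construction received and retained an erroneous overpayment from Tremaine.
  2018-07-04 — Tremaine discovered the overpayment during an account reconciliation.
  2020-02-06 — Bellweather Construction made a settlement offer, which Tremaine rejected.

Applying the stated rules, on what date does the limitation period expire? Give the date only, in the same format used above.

Accrual is tied to discovery, so the period began on 2018-07-04 rather than on 2017-06-04 when the act occurred.
2 years from 2018-07-04 is 2020-07-04.
The other events in the timeline have no effect on the limitation period under the stated rules.

2020-07-04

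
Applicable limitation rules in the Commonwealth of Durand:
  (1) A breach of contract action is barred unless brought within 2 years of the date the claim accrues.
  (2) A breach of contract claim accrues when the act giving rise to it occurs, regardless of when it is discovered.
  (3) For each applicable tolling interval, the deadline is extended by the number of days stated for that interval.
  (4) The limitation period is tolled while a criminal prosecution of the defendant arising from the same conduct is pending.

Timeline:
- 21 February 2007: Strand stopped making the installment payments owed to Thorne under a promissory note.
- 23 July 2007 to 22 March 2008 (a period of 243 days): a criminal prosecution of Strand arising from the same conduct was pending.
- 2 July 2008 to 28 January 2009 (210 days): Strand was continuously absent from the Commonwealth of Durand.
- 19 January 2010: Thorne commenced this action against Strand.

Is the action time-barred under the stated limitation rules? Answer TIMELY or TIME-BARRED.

TIME-BARRED

The claim accrued on 21 February 2007, the date of the act.
Adding the 2 years base period to 21 February 2007 gives a deadline of 21 February 2009, before any tolling.
The period was tolled for 243 days by the pending criminal prosecution (23 July 2007 to 22 March 2008), pushing the deadline to 22 October 2009.
The defendant's absence from the jurisdiction from 2 July 2008 to 28 January 2009 does not toll the period, because no stated rule makes the defendant's absence a tolling event.
Filing on 19 January 2010 missed the 22 October 2009 deadline — the action is time-barred.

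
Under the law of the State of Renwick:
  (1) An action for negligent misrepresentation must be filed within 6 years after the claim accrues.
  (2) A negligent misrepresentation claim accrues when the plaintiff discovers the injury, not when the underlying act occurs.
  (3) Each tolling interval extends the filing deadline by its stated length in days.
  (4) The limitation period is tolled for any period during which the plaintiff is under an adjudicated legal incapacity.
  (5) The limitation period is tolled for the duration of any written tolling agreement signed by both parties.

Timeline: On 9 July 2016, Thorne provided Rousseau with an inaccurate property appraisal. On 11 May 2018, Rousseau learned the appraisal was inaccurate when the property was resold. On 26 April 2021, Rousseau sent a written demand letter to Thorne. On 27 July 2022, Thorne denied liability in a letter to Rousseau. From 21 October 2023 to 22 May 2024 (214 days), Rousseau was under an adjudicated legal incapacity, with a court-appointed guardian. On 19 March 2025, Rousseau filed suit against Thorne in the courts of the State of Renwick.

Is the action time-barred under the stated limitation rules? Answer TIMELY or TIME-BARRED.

Accrual is tied to discovery, so the period began on 11 May 2018 rather than on 9 July 2016 when the act occurred.
6 years from 11 May 2018 is 11 May 2024.
The plaintiff's legal incapacity from 21 October 2023 to 22 May 2024 tolled the period for 214 days, extending the deadline to 11 December 2024.
None of the other events listed affects the running of the period under the stated rules.
Filing on 19 March 2025 missed the 11 December 2024 deadline — the action is time-barred.

TIME-BARRED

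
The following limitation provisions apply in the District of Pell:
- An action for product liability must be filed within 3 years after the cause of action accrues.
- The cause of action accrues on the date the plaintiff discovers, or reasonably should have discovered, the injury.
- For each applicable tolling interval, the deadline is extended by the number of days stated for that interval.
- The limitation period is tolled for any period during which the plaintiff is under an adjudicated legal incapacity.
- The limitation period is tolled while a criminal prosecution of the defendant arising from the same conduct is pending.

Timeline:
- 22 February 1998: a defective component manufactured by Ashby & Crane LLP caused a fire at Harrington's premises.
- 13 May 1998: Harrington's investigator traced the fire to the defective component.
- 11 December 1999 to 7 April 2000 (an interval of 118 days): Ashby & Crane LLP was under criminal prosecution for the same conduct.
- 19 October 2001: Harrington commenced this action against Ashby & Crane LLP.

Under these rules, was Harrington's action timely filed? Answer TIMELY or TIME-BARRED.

TIME-BARRED

Accrual is tied to discovery, so the period began on 13 May 1998 rather than on 22 February 1998 when the act occurred.
3 years from 13 May 1998 is 13 May 2001.
The pending criminal prosecution from 11 December 1999 to 7 April 2000 tolled the period for 118 days, extending the deadline to 8 September 2001.
Harrington filed on 19 October 2001, after the 8 September 2001 deadline, so the action is time-barred.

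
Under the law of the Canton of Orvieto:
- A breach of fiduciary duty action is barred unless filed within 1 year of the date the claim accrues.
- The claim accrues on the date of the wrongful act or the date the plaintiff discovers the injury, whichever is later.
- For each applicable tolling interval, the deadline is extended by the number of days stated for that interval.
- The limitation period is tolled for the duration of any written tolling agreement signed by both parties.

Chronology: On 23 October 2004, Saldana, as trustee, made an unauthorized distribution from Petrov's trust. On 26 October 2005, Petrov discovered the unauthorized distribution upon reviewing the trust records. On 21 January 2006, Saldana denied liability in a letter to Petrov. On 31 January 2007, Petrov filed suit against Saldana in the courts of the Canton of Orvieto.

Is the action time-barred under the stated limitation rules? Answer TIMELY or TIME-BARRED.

Taking the later of the act (23 October 2004) and discovery (26 October 2005), the claim accrued on 26 October 2005.
The untolled deadline — 1 year after 26 October 2005 — is 26 October 2006.
None of the other events listed affects the running of the period under the stated rules.
Filing on 31 January 2007 missed the 26 October 2006 deadline — the action is time-barred.

TIME-BARRED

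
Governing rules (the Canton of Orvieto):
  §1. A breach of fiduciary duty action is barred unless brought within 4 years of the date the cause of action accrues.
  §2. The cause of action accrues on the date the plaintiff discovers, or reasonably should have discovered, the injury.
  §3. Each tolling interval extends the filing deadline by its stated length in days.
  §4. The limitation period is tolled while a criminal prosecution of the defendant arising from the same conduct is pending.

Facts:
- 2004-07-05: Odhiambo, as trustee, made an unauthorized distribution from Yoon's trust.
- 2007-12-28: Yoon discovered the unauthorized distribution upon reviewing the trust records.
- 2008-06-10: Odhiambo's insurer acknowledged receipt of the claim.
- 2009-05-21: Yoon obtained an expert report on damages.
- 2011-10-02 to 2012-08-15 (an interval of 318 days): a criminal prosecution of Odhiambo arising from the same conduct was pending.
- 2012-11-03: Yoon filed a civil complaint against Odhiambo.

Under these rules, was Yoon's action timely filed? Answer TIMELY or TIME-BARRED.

TIMELY

Accrual is tied to discovery, so the period began on 2007-12-28 rather than on 2004-07-05 when the act occurred.
Adding the 4 years base period to 2007-12-28 gives a deadline of 2011-12-28, before any tolling.
The pending criminal prosecution from 2011-10-02 to 2012-08-15 tolled the period for 318 days, extending the deadline to 2012-11-10.
Nothing else in the chronology tolls or restarts the period.
Yoon filed on 2012-11-03, before the 2012-11-10 deadline, so the action is timely.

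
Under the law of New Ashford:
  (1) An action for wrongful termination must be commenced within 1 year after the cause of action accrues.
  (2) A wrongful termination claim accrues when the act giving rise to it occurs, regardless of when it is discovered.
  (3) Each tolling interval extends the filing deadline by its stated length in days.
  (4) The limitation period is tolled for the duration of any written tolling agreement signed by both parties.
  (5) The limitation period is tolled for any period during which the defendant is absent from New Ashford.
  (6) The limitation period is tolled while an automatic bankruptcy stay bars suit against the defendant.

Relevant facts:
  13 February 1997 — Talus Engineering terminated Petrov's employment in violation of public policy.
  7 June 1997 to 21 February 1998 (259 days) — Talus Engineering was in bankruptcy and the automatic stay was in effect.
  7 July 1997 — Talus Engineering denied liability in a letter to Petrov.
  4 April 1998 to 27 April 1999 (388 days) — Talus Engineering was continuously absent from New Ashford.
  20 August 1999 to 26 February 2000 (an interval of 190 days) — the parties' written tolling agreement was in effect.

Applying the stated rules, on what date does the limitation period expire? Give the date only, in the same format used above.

The claim accrued on 13 February 1997, when the wrongful act occurred.
1 year from 13 February 1997 is 13 February 1998.
Because the automatic bankruptcy stay ran from 7 June 1997 to 21 February 1998, the deadline is extended by 259 days to 30 October 1998.
The defendant's absence from the jurisdiction from 4 April 1998 to 27 April 1999 tolled the period for 388 days, extending the deadline to 22 November 1999.
The period was tolled for 190 days by the written tolling agreement (20 August 1999 to 26 February 2000), pushing the deadline to 30 May 2000.
None of the other events listed affects the running of the period under the stated rules.

30 May 2000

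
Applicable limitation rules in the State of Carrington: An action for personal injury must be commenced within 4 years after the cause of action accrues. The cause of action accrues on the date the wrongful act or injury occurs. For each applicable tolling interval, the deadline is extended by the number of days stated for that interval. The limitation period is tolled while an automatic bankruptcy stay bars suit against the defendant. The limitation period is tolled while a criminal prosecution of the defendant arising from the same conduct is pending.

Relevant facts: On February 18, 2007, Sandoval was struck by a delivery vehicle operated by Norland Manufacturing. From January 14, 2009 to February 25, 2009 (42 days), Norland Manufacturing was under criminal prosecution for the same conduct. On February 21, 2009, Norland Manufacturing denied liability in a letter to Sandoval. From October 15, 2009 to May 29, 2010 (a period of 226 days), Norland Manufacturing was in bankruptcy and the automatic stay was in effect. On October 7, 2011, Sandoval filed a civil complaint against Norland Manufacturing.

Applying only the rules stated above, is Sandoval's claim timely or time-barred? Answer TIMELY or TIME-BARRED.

The claim accrued on February 18, 2007, when the wrongful act occurred.
The untolled deadline — 4 years after February 18, 2007 — is February 18, 2011.
Because the pending criminal prosecution ran from January 14, 2009 to February 25, 2009, the deadline is extended by 42 days to April 1, 2011.
The period was tolled for 226 days by the automatic bankruptcy stay (October 15, 2009 to May 29, 2010), pushing the deadline to November 13, 2011.
Nothing else in the chronology tolls or restarts the period.
Filing on October 7, 2011 beat the November 13, 2011 deadline — the action is timely.

TIMELY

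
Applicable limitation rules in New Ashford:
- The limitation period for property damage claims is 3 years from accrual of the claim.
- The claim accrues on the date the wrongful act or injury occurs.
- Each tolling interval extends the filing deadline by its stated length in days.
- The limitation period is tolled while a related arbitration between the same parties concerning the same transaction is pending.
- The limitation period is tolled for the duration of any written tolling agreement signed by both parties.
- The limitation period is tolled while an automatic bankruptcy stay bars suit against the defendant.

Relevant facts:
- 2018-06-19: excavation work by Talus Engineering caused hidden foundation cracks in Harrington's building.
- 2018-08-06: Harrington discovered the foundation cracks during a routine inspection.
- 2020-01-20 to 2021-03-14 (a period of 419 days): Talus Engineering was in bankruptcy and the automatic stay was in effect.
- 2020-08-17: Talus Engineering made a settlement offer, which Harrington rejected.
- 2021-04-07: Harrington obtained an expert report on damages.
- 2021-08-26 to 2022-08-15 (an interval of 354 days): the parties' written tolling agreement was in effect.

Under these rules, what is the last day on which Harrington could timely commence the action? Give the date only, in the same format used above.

Because the rule ties accrual to occurrence, the claim accrued on 2018-06-19, not on the 2018-08-06 discovery date.
Adding the 3 years base period to 2018-06-19 gives a deadline of 2021-06-19, before any tolling.
The automatic bankruptcy stay from 2020-01-20 to 2021-03-14 tolled the period for 419 days, extending the deadline to 2022-08-12.
Because the written tolling agreement ran from 2021-08-26 to 2022-08-15, the deadline is extended by 354 days to 2023-08-01.
Nothing else in the chronology tolls or restarts the period.

2023-08-01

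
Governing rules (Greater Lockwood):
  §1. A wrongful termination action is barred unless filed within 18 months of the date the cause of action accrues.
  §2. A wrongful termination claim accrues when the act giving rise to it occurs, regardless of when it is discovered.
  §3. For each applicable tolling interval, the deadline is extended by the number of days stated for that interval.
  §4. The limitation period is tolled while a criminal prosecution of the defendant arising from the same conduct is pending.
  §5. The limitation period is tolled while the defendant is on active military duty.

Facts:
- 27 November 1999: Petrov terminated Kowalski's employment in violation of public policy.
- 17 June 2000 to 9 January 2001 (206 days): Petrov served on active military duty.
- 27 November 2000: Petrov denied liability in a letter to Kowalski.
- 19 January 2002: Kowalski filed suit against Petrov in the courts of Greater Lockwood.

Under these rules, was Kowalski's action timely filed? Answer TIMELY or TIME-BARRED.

The claim accrued on 27 November 1999, when the wrongful act occurred.
18 months from 27 November 1999 is 27 May 2001.
The period was tolled for 206 days by the defendant's active military service (17 June 2000 to 9 January 2001), pushing the deadline to 19 December 2001.
None of the other events listed affects the running of the period under the stated rules.
The 19 January 2002 filing falls after the 19 December 2001 deadline; the claim is time-barred.

TIME-BARRED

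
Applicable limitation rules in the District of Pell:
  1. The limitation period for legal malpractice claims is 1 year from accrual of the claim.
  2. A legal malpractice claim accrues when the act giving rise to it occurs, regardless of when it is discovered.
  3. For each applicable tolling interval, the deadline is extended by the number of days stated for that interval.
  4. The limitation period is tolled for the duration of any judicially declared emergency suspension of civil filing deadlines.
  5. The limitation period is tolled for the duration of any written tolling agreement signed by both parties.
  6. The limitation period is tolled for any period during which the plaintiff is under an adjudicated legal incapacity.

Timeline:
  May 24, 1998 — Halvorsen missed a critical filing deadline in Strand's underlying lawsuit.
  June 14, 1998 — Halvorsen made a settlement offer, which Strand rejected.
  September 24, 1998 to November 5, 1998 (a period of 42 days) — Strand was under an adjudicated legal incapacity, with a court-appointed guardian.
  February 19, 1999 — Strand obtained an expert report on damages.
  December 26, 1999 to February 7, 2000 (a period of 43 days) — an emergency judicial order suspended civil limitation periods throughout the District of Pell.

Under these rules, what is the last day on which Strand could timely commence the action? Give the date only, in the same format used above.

The limitation period began to run on May 24, 1998.
Adding the 1 year base period to May 24, 1998 gives a deadline of May 24, 1999, before any tolling.
The plaintiff's legal incapacity from September 24, 1998 to November 5, 1998 tolled the period for 42 days, extending the deadline to July 5, 1999.
By the time the emergency suspension of filing deadlines began on December 26, 1999, the limitation period had already expired on July 5, 1999; that interval cannot revive it.
Nothing else in the chronology tolls or restarts the period.

July 5, 1999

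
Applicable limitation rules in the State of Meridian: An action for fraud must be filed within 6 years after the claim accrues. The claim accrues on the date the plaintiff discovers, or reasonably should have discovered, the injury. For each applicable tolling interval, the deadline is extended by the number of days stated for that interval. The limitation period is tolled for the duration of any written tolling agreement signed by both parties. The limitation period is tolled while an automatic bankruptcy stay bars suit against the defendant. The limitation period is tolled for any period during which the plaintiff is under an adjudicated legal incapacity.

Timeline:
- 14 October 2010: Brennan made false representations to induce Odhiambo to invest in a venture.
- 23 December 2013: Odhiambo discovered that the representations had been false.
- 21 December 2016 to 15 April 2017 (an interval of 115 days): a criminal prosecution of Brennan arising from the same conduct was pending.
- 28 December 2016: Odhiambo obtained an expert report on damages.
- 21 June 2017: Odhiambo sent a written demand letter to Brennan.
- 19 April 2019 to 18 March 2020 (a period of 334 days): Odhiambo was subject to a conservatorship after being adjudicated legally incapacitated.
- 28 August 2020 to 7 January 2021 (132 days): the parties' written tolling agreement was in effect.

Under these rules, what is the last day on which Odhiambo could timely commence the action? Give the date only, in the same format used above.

2 April 2021

Accrual is tied to discovery, so the period began on 23 December 2013 rather than on 14 October 2010 when the act occurred.
Adding the 6 years base period to 23 December 2013 gives a deadline of 23 December 2019, before any tolling.
The plaintiff's legal incapacity from 19 April 2019 to 18 March 2020 tolled the period for 334 days, extending the deadline to 21 November 2020.
Because the written tolling agreement ran from 28 August 2020 to 7 January 2021, the deadline is extended by 132 days to 2 April 2021.
No stated provision tolls the period for a criminal prosecution, so the interval from 21 December 2016 to 15 April 2017 has no effect on the deadline.
Nothing else in the chronology tolls or restarts the period.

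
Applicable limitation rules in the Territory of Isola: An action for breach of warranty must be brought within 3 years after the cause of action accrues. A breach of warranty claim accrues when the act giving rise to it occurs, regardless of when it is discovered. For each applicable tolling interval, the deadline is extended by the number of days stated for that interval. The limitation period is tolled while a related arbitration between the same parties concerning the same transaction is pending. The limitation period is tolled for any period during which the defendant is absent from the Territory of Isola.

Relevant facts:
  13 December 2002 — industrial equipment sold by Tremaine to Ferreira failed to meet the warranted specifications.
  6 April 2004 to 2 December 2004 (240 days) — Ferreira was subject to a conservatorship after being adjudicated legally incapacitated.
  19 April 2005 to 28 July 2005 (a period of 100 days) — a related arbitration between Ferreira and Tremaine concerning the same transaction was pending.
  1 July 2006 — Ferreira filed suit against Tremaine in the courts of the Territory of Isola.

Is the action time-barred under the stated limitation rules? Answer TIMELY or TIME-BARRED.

TIME-BARRED

The claim accrued on 13 December 2002, when the wrongful act occurred.
The untolled deadline — 3 years after 13 December 2002 — is 13 December 2005.
Because the pending related arbitration ran from 19 April 2005 to 28 July 2005, the deadline is extended by 100 days to 23 March 2006.
The plaintiff's legal incapacity from 6 April 2004 to 2 December 2004 does not toll the period, because no stated rule makes the plaintiff's incapacity a tolling event.
Ferreira filed on 1 July 2006, after the 23 March 2006 deadline, so the action is time-barred.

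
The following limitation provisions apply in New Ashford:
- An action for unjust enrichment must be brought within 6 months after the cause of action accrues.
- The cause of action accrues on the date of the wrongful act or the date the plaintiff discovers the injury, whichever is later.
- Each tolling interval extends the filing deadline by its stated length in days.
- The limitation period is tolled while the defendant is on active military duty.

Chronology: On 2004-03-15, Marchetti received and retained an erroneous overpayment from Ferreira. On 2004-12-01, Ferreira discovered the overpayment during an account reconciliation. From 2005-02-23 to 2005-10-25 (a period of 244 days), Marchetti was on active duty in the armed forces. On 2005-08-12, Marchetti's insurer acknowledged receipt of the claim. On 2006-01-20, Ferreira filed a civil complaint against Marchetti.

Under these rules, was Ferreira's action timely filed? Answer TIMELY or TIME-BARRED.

Taking the later of the act (2004-03-15) and discovery (2004-12-01), the claim accrued on 2004-12-01.
Adding the 6 months base period to 2004-12-01 gives a deadline of 2005-06-01, before any tolling.
The period was tolled for 244 days by the defendant's active military service (2005-02-23 to 2005-10-25), pushing the deadline to 2006-01-31.
Nothing else in the chronology tolls or restarts the period.
The 2006-01-20 filing precedes the 2006-01-31 deadline; the claim is timely.

TIMELY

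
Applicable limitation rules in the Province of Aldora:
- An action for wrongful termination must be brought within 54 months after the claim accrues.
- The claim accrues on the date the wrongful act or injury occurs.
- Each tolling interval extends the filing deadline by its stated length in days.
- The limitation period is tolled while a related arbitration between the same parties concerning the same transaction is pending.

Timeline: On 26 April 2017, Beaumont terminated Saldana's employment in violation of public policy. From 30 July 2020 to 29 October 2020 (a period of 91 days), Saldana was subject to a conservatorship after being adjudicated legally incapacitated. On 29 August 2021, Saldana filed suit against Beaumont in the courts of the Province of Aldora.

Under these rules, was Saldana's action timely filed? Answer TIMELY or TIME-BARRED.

TIMELY

The limitation period began to run on 26 April 2017.
54 months from 26 April 2017 is 26 October 2021.
The plaintiff's legal incapacity from 30 July 2020 to 29 October 2020 does not toll the period, because no stated rule makes the plaintiff's incapacity a tolling event.
Saldana filed on 29 August 2021, before the 26 October 2021 deadline, so the action is timely.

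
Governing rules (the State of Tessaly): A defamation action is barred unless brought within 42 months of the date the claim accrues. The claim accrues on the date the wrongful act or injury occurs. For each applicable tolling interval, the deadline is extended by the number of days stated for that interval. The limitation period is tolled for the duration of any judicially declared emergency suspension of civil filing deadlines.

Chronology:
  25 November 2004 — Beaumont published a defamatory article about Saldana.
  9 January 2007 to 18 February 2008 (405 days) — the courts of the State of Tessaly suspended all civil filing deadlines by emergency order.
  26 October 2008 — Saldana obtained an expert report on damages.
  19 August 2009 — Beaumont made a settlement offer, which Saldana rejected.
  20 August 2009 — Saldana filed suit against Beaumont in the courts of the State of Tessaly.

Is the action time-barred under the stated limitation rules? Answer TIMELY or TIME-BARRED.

TIME-BARRED

The claim accrued on 25 November 2004, when the wrongful act occurred.
The untolled deadline — 42 months after 25 November 2004 — is 25 May 2008.
The period was tolled for 405 days by the emergency suspension of filing deadlines (9 January 2007 to 18 February 2008), pushing the deadline to 4 July 2009.
Nothing else in the chronology tolls or restarts the period.
The 20 August 2009 filing falls after the 4 July 2009 deadline; the claim is time-barred.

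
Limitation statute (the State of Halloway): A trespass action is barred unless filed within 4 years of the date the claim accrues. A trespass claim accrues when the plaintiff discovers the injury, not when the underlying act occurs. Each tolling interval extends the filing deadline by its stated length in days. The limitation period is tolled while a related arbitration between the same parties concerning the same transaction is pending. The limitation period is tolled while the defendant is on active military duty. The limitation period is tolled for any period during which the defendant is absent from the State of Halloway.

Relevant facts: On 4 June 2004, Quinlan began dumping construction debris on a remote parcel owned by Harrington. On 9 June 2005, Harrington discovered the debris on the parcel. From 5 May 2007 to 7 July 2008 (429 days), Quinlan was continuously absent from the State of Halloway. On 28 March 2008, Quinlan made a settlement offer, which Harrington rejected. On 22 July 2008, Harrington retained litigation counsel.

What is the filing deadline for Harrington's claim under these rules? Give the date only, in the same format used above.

12 August 2010

Under the discovery rule, the claim accrued on 9 June 2005, when Harrington discovered the injury — not on the 4 June 2004 date of the underlying act.
Adding the 4 years base period to 9 June 2005 gives a deadline of 9 June 2009, before any tolling.
The defendant's absence from the jurisdiction from 5 May 2007 to 7 July 2008 tolled the period for 429 days, extending the deadline to 12 August 2010.
Nothing else in the chronology tolls or restarts the period.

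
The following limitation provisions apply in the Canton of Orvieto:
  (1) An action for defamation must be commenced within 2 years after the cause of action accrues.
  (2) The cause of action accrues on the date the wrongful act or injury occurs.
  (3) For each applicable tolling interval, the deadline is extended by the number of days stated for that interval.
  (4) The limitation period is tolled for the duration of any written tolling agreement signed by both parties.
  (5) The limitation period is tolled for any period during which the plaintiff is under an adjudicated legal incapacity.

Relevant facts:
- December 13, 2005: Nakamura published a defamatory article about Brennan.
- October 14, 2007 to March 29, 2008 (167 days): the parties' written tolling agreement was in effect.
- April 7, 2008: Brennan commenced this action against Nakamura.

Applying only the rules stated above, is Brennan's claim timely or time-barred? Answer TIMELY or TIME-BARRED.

The claim accrued on December 13, 2005, when the wrongful act occurred.
Adding the 2 years base period to December 13, 2005 gives a deadline of December 13, 2007, before any tolling.
The period was tolled for 167 days by the written tolling agreement (October 14, 2007 to March 29, 2008), pushing the deadline to May 28, 2008.
The April 7, 2008 filing precedes the May 28, 2008 deadline; the claim is timely.

TIMELY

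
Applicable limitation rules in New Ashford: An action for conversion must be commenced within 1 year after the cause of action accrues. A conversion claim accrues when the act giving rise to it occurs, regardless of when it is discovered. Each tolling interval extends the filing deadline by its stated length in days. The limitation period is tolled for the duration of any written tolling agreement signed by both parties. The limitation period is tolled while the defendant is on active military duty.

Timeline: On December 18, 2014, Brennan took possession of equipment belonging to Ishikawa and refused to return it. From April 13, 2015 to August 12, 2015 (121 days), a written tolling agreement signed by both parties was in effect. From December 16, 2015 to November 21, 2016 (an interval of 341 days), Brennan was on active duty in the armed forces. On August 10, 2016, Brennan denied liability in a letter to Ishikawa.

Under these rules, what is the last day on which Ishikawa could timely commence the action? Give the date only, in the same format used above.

March 24, 2017

The limitation period began to run on December 18, 2014.
1 year from December 18, 2014 is December 18, 2015.
The written tolling agreement from April 13, 2015 to August 12, 2015 tolled the period for 121 days, extending the deadline to April 17, 2016.
The period was tolled for 341 days by the defendant's active military service (December 16, 2015 to November 21, 2016), pushing the deadline to March 24, 2017.
The other events in the timeline have no effect on the limitation period under the stated rules.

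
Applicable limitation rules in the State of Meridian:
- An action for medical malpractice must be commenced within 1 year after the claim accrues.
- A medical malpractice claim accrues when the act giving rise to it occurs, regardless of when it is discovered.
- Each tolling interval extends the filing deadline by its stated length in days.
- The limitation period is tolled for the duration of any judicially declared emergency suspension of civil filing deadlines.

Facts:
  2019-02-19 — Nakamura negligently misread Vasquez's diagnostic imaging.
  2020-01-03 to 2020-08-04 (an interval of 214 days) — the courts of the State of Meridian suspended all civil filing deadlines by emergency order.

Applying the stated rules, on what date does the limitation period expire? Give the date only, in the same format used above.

2020-09-20

The claim accrued on 2019-02-19, the date of the act.
1 year from 2019-02-19 is 2020-02-19.
The period was tolled for 214 days by the emergency suspension of filing deadlines (2020-01-03 to 2020-08-04), pushing the deadline to 2020-09-20.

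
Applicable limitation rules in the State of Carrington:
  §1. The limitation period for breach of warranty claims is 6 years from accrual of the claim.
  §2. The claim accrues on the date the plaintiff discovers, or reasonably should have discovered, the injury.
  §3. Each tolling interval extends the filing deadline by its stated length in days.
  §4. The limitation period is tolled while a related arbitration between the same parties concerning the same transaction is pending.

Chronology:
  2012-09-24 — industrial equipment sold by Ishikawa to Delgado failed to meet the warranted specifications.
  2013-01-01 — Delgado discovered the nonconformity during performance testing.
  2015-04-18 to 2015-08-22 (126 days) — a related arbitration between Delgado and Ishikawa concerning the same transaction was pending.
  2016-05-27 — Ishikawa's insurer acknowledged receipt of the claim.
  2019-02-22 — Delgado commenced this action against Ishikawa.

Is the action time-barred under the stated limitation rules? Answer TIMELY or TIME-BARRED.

TIMELY

The claim did not accrue until Delgado discovered the injury on 2013-01-01; the 2012-09-24 act date does not start the clock under the stated rule.
6 years from 2013-01-01 is 2019-01-01.
The period was tolled for 126 days by the pending related arbitration (2015-04-18 to 2015-08-22), pushing the deadline to 2019-05-07.
The other events in the timeline have no effect on the limitation period under the stated rules.
Delgado filed on 2019-02-22, before the 2019-05-07 deadline, so the action is timely.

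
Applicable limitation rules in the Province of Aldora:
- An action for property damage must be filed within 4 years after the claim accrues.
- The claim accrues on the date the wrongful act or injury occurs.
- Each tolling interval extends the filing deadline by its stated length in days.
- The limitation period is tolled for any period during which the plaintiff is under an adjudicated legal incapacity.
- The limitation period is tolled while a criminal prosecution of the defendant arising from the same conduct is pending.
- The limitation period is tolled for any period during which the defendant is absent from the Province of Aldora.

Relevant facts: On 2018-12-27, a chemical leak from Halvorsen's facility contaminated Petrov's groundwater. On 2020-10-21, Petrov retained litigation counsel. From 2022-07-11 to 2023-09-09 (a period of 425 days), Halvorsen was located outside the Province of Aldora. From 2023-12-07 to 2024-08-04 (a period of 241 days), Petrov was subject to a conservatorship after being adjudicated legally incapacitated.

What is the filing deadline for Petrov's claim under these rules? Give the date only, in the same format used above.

2024-10-23

The claim accrued on 2018-12-27, when the wrongful act occurred.
4 years from 2018-12-27 is 2022-12-27.
Because the defendant's absence from the jurisdiction ran from 2022-07-11 to 2023-09-09, the deadline is extended by 425 days to 2024-02-25.
The period was tolled for 241 days by the plaintiff's legal incapacity (2023-12-07 to 2024-08-04), pushing the deadline to 2024-10-23.
None of the other events listed affects the running of the period under the stated rules.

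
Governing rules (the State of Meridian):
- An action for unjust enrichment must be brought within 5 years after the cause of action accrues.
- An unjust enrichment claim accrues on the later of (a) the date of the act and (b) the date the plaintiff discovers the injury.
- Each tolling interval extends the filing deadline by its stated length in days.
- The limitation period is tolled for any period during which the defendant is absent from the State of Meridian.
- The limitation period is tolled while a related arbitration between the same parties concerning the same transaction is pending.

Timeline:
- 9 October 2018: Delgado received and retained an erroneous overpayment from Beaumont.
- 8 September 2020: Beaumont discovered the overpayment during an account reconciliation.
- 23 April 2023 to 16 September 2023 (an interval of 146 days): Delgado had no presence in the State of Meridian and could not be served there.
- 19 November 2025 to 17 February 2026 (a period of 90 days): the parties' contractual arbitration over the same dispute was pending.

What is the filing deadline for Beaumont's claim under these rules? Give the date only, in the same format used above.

2 May 2026

The claim accrued on 8 September 2020 — the later of the 9 October 2018 act and the 8 September 2020 discovery.
5 years from 8 September 2020 is 8 September 2025.
Because the defendant's absence from the jurisdiction ran from 23 April 2023 to 16 September 2023, the deadline is extended by 146 days to 1 February 2026.
The pending related arbitration from 19 November 2025 to 17 February 2026 tolled the period for 90 days, extending the deadline to 2 May 2026.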